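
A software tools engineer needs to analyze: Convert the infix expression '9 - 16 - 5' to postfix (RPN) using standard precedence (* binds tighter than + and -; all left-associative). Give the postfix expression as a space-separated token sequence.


Applying the shunting-yard algorithm:
  Operand 9 -> output
  Push '-' onto operator stack -> op-stack: [-]
  Operand 16 -> output
  See '-' (prec 1); top '-' (prec 1) >= it -> pop '-' to output
  Push '-' onto operator stack -> op-stack: [-]
  Operand 5 -> output
  End of input: pop '-' to output
Postfix result: 9 16 - 5 -

9 16 - 5 -


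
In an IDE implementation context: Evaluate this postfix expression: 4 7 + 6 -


Processing tokens left to right:
Push 4, Push 7
Pop 4 and 7, compute 4 + 7 = 11, push 11
Push 6
Pop 11 and 6, compute 11 - 6 = 5, push 5
Stack result: 5

5


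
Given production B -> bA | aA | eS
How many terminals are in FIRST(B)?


Production: B -> bA | aA | eS
Examining each alternative for leading terminals:
  B -> bA : first terminal = 'b'
  B -> aA : first terminal = 'a'
  B -> eS : first terminal = 'e'
FIRST(B) = {a, b, e}
Count: 3

3


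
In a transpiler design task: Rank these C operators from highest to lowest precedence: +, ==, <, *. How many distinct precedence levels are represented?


Looking up precedence for each operator:
  + -> precedence 5
  == -> precedence 3
  < -> precedence 4
  * -> precedence 6
Sorted highest to lowest: *, +, <, ==
Distinct precedence values: [6, 5, 4, 3]
Number of distinct levels: 4

4


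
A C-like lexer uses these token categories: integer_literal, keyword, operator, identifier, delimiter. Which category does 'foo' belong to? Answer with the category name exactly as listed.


Token: 'foo'
Checking categories:
  identifier: YES
  integer_literal: no
  operator: no
  keyword: no
  delimiter: no
Category: identifier

identifier


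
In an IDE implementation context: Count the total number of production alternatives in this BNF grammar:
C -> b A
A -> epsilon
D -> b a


Counting alternatives per rule:
  C: 1 alternative(s)
  A: 1 alternative(s)
  D: 1 alternative(s)
Sum: 1 + 1 + 1 = 3

3


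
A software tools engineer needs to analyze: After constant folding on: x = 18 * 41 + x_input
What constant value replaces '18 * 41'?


Identifying constant sub-expression:
  Original: x = 18 * 41 + x_input
  18 and 41 are both compile-time constants
  Evaluating: 18 * 41 = 738
  After folding: x = 738 + x_input

738


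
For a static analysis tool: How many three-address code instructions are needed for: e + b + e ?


Expression: e + b + e
Generating three-address code (respecting * over +/- precedence):
  Instruction 1: t1 = e + b
  Instruction 2: t2 = t1 + e
Total instructions: 2

2


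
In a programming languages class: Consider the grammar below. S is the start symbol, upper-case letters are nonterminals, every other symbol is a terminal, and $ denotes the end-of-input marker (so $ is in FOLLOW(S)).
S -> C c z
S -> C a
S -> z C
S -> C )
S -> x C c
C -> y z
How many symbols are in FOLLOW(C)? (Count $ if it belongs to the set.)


S is the start symbol and does not occur in any rule body, so FOLLOW(S) = {$}.
Examining every occurrence of C in a rule body:
  S -> C c z : C is followed by terminal 'c' -> add 'c'
  S -> C a : C is followed by terminal 'a' -> add 'a'
  S -> z C : C is at the right end -> add FOLLOW(S) = {$}
  S -> C ) : C is followed by terminal ')' -> add ')'
  S -> x C c : C is followed by terminal 'c' -> add 'c' (already in the set)
  C -> y z : C does not occur in the body -> contributes nothing
FOLLOW(C) = {), a, c, $}
Count: 4

4


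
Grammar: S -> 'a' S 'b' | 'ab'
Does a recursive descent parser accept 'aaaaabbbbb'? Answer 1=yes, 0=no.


Grammar accepts strings of the form a^n b^n (n >= 1)
Word: 'aaaaabbbbb'
Counting: 5 a's and 5 b's
Check: 5 == 5? Yes
Derivation (S -> aSb applied 4 time(s), then S -> ab): S => aSb => aaSbb => aaaSbbb => aaaaSbbbb => aaaaabbbbb
Accepted

1


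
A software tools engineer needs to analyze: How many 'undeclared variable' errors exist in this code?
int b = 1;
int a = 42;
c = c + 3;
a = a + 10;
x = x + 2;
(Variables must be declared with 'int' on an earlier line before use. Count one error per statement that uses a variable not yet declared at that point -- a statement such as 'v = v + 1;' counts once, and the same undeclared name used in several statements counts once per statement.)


Scanning code line by line:
  Line 1: declare 'b' -> declared = ['b']
  Line 2: declare 'a' -> declared = ['a', 'b']
  Line 3: use 'c' -> ERROR (undeclared)
  Line 4: use 'a' -> OK (declared)
  Line 5: use 'x' -> ERROR (undeclared)
Total undeclared variable errors: 2

2


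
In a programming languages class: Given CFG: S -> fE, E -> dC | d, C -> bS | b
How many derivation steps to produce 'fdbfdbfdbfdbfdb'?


Grammar: S -> fE, E -> dC | d, C -> bS | b
Deriving 'fdbfdbfdbfdbfdb':
Step 1: S -> fE => fE
Step 2: E -> dC => fdC
Step 3: C -> bS => fdbS
Step 4: S -> fE => fdbfE
Step 5: E -> dC => fdbfdC
Step 6: C -> bS => fdbfdbS
Step 7: S -> fE => fdbfdbfE
Step 8: E -> dC => fdbfdbfdC
Step 9: C -> bS => fdbfdbfdbS
Step 10: S -> fE => fdbfdbfdbfE
Step 11: E -> dC => fdbfdbfdbfdC
Step 12: C -> bS => fdbfdbfdbfdbS
Step 13: S -> fE => fdbfdbfdbfdbfE
Step 14: E -> dC => fdbfdbfdbfdbfdC
Step 15: C -> b => fdbfdbfdbfdbfdb
Total derivation steps: 15

15


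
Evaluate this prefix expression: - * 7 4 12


Parsing prefix expression: - * 7 4 12
Step 1: Innermost operation '* 7 4'
  7 * 4 = 28
Step 2: Outer operation '- [28] 12'
  28 - 12 = 16

16


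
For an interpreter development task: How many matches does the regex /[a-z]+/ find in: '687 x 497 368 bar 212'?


Pattern: /[a-z]+/ (identifiers)
Input: '687 x 497 368 bar 212'
Scanning for matches:
  Match 1: 'x'
  Match 2: 'bar'
Total matches: 2

2


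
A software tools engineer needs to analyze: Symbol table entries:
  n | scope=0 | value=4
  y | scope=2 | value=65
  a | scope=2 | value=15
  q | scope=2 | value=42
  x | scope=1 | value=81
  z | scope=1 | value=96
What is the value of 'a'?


Searching symbol table for 'a':
  n | scope=0 | value=4
  y | scope=2 | value=65
  a | scope=2 | value=15 <- MATCH
  q | scope=2 | value=42
  x | scope=1 | value=81
  z | scope=1 | value=96
Found 'a' at scope 2 with value 15

15


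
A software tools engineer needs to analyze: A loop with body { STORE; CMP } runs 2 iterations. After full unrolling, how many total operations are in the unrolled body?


Loop body operations: STORE, CMP (2 ops per iteration)
Unrolling 2 iterations:
  Iteration 1: STORE, CMP (2 ops)
  Iteration 2: STORE, CMP (2 ops)
Total: 2 iterations * 2 ops/iter = 4 operations

4


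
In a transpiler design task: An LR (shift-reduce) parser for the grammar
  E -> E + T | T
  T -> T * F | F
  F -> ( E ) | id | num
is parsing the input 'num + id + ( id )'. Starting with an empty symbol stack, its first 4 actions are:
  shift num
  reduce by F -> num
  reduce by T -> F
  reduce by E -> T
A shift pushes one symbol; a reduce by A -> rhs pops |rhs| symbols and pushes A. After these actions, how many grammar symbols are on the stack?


Tracking the symbol stack through each action:
  Action 1: shift 'num' : push -> stack = [num] (size 1)
  Action 2: reduce by F -> num : pop 1, push F -> stack = [F] (size 1)
  Action 3: reduce by T -> F : pop 1, push T -> stack = [T] (size 1)
  Action 4: reduce by E -> T : pop 1, push E -> stack = [E] (size 1)
Final stack size: 1

1


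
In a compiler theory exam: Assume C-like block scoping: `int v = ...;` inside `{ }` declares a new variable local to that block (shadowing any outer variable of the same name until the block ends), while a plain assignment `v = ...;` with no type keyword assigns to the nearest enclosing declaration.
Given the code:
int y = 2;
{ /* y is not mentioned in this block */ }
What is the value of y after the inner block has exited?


Analyzing scoping rules:
Outer scope: declares y = 2
Inner block: y is neither redeclared nor assigned -> unchanged
After the block -> 2
Result: 2

2


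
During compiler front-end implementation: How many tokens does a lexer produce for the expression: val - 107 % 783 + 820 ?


Scanning 'val - 107 % 783 + 820'
Token 1: 'val' -> identifier
Token 2: '-' -> operator
Token 3: '107' -> integer_literal
Token 4: '%' -> operator
Token 5: '783' -> integer_literal
Token 6: '+' -> operator
Token 7: '820' -> integer_literal
Total tokens: 7

7


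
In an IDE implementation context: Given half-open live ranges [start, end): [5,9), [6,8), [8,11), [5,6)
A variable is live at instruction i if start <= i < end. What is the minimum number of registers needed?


Live ranges:
  Var0: [5, 9)
  Var1: [6, 8)
  Var2: [8, 11)
  Var3: [5, 6)
Sweep-line events (position, delta, active):
  pos=5 start -> active=1
  pos=5 start -> active=2
  pos=6 end -> active=1
  pos=6 start -> active=2
  pos=8 end -> active=1
  pos=8 start -> active=2
  pos=9 end -> active=1
  pos=11 end -> active=0
Maximum simultaneous active: 2
Minimum registers needed: 2

2


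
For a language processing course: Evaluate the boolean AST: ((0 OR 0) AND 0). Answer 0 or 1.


Step 1: Evaluate inner node
  0 OR 0 = 0
Step 2: Evaluate root node
  0 AND 0 = 0

0


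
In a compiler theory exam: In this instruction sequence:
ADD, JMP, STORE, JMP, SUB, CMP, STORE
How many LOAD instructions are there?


Scanning instruction sequence for LOAD:
  Position 1: ADD
  Position 2: JMP
  Position 3: STORE
  Position 4: JMP
  Position 5: SUB
  Position 6: CMP
  Position 7: STORE
Matches at positions: []
Total LOAD count: 0

0


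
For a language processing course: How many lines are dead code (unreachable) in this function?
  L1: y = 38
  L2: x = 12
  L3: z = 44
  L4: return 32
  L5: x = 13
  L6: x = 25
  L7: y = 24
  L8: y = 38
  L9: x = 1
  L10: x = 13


Analyzing control flow:
  L1: reachable (before return)
  L2: reachable (before return)
  L3: reachable (before return)
  L4: reachable (return statement)
  L5: DEAD (after return at L4)
  L6: DEAD (after return at L4)
  L7: DEAD (after return at L4)
  L8: DEAD (after return at L4)
  L9: DEAD (after return at L4)
  L10: DEAD (after return at L4)
Return at L4, total lines = 10
Dead lines: L5 through L10
Count: 6

6


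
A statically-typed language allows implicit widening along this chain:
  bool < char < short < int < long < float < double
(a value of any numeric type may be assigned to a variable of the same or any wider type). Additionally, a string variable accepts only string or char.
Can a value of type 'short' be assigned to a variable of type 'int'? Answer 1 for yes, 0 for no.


Target variable type: int
Source value type: short
Numeric ranks: short=2, int=3
Widening allowed iff rank(source) <= rank(target): 2 <= 3? Yes
Result: 1

1


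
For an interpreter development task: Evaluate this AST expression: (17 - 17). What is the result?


Expression: (17 - 17)
Evaluating step by step:
  17 - 17 = 0
Result: 0

0


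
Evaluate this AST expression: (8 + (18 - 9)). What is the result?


Expression: (8 + (18 - 9))
Evaluating step by step:
  18 - 9 = 9
  8 + 9 = 17
Result: 17

17


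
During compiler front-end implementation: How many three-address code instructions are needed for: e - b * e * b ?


Expression: e - b * e * b
Generating three-address code (respecting * over +/- precedence):
  Instruction 1: t1 = b * e
  Instruction 2: t2 = t1 * b
  Instruction 3: t3 = e - t2
Total instructions: 3

3


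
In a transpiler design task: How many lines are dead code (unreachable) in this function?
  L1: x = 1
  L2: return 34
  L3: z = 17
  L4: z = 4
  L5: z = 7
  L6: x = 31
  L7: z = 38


Analyzing control flow:
  L1: reachable (before return)
  L2: reachable (return statement)
  L3: DEAD (after return at L2)
  L4: DEAD (after return at L2)
  L5: DEAD (after return at L2)
  L6: DEAD (after return at L2)
  L7: DEAD (after return at L2)
Return at L2, total lines = 7
Dead lines: L3 through L7
Count: 5

5


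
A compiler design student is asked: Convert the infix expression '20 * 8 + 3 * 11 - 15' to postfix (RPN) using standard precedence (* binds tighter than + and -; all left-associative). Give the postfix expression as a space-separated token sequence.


Applying the shunting-yard algorithm:
  Operand 20 -> output
  Push '*' onto operator stack -> op-stack: [*]
  Operand 8 -> output
  See '+' (prec 1); top '*' (prec 2) >= it -> pop '*' to output
  Push '+' onto operator stack -> op-stack: [+]
  Operand 3 -> output
  Push '*' onto operator stack -> op-stack: [+, *]
  Operand 11 -> output
  See '-' (prec 1); top '*' (prec 2) >= it -> pop '*' to output
  See '-' (prec 1); top '+' (prec 1) >= it -> pop '+' to output
  Push '-' onto operator stack -> op-stack: [-]
  Operand 15 -> output
  End of input: pop '-' to output
Postfix result: 20 8 * 3 11 * + 15 -

20 8 * 3 11 * + 15 -


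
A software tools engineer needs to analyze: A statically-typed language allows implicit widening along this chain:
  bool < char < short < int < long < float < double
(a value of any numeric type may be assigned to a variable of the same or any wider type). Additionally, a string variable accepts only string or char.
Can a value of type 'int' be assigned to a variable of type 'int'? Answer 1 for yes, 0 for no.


Target variable type: int
Source value type: int
Numeric ranks: int=3, int=3
Widening allowed iff rank(source) <= rank(target): 3 <= 3? Yes
Result: 1

1


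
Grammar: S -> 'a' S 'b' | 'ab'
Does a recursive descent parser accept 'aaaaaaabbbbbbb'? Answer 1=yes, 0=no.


Grammar accepts strings of the form a^n b^n (n >= 1)
Word: 'aaaaaaabbbbbbb'
Counting: 7 a's and 7 b's
Check: 7 == 7? Yes
Derivation (S -> aSb applied 6 time(s), then S -> ab): S => aSb => aaSbb => aaaSbbb => aaaaSbbbb => aaaaaSbbbbb => aaaaaaSbbbbbb => aaaaaaabbbbbbb
Accepted

1


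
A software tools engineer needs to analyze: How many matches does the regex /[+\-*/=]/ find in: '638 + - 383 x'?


Pattern: /[+\-*/=]/ (operators)
Input: '638 + - 383 x'
Scanning for matches:
  Match 1: '+'
  Match 2: '-'
Total matches: 2

2


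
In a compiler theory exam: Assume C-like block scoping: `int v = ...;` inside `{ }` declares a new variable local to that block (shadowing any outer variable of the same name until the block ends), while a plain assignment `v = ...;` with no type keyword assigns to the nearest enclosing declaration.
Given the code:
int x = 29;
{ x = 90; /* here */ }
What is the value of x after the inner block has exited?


Analyzing scoping rules:
Outer scope: declares x = 29
Inner block: 'x = 90;' has no type keyword, so it is an assignment to the outer x (no shadowing)
The assignment changed the outer variable itself, so the new value persists after the block -> 90
Result: 90

90


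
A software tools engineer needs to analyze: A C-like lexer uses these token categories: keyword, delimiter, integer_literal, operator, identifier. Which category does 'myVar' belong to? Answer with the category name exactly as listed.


Token: 'myVar'
Checking categories:
  identifier: YES
  integer_literal: no
  operator: no
  keyword: no
  delimiter: no
Category: identifier

identifier


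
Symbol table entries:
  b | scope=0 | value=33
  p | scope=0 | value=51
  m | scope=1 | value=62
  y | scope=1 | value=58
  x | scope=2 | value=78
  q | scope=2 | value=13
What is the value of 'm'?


Searching symbol table for 'm':
  b | scope=0 | value=33
  p | scope=0 | value=51
  m | scope=1 | value=62 <- MATCH
  y | scope=1 | value=58
  x | scope=2 | value=78
  q | scope=2 | value=13
Found 'm' at scope 1 with value 62

62


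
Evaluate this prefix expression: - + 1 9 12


Parsing prefix expression: - + 1 9 12
Step 1: Innermost operation '+ 1 9'
  1 + 9 = 10
Step 2: Outer operation '- [10] 12'
  10 - 12 = -2

-2


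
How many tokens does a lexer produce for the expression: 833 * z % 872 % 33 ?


Scanning '833 * z % 872 % 33'
Token 1: '833' -> integer_literal
Token 2: '*' -> operator
Token 3: 'z' -> identifier
Token 4: '%' -> operator
Token 5: '872' -> integer_literal
Token 6: '%' -> operator
Token 7: '33' -> integer_literal
Total tokens: 7

7


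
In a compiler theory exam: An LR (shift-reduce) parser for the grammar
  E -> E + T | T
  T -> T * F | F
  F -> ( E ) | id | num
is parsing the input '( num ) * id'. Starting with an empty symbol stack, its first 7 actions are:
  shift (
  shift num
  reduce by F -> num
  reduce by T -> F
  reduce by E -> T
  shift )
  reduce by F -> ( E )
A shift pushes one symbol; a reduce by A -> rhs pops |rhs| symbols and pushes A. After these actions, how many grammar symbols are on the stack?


Tracking the symbol stack through each action:
  Action 1: shift '(' : push -> stack = [(] (size 1)
  Action 2: shift 'num' : push -> stack = [(, num] (size 2)
  Action 3: reduce by F -> num : pop 1, push F -> stack = [(, F] (size 2)
  Action 4: reduce by T -> F : pop 1, push T -> stack = [(, T] (size 2)
  Action 5: reduce by E -> T : pop 1, push E -> stack = [(, E] (size 2)
  Action 6: shift ')' : push -> stack = [(, E, )] (size 3)
  Action 7: reduce by F -> ( E ) : pop 3, push F -> stack = [F] (size 1)
Final stack size: 1

1


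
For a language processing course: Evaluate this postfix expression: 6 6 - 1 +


Processing tokens left to right:
Push 6, Push 6
Pop 6 and 6, compute 6 - 6 = 0, push 0
Push 1
Pop 0 and 1, compute 0 + 1 = 1, push 1
Stack result: 1

1


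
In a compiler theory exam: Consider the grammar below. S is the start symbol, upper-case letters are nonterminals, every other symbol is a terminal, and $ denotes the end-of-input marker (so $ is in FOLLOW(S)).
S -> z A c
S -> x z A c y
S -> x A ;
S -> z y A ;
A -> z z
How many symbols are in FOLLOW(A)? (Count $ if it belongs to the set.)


S is the start symbol and does not occur in any rule body, so FOLLOW(S) = {$}.
Examining every occurrence of A in a rule body:
  S -> z A c : A is followed by terminal 'c' -> add 'c'
  S -> x z A c y : A is followed by terminal 'c' -> add 'c' (already in the set)
  S -> x A ; : A is followed by terminal ';' -> add ';'
  S -> z y A ; : A is followed by terminal ';' -> add ';' (already in the set)
  A -> z z : A does not occur in the body -> contributes nothing
FOLLOW(A) = {;, c}
Count: 2

2


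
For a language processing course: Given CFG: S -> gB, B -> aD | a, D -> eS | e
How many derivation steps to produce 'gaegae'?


Grammar: S -> gB, B -> aD | a, D -> eS | e
Deriving 'gaegae':
Step 1: S -> gB => gB
Step 2: B -> aD => gaD
Step 3: D -> eS => gaeS
Step 4: S -> gB => gaegB
Step 5: B -> aD => gaegaD
Step 6: D -> e => gaegae
Total derivation steps: 6

6


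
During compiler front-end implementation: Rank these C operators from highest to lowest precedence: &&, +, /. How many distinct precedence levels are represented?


Looking up precedence for each operator:
  && -> precedence 2
  + -> precedence 5
  / -> precedence 6
Sorted highest to lowest: /, +, &&
Distinct precedence values: [6, 5, 2]
Number of distinct levels: 3

3


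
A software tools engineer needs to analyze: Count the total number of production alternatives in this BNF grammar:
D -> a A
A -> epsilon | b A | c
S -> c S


Counting alternatives per rule:
  D: 1 alternative(s)
  A: 3 alternative(s)
  S: 1 alternative(s)
Sum: 1 + 3 + 1 = 5

5


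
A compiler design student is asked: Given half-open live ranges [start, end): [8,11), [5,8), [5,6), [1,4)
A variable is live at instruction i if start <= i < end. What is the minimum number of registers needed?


Live ranges:
  Var0: [8, 11)
  Var1: [5, 8)
  Var2: [5, 6)
  Var3: [1, 4)
Sweep-line events (position, delta, active):
  pos=1 start -> active=1
  pos=4 end -> active=0
  pos=5 start -> active=1
  pos=5 start -> active=2
  pos=6 end -> active=1
  pos=8 end -> active=0
  pos=8 start -> active=1
  pos=11 end -> active=0
Maximum simultaneous active: 2
Minimum registers needed: 2

2


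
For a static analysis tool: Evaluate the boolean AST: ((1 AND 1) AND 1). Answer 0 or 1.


Step 1: Evaluate inner node
  1 AND 1 = 1
Step 2: Evaluate root node
  1 AND 1 = 1

1


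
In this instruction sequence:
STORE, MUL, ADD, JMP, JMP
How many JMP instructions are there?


Scanning instruction sequence for JMP:
  Position 1: STORE
  Position 2: MUL
  Position 3: ADD
  Position 4: JMP <- MATCH
  Position 5: JMP <- MATCH
Matches at positions: [4, 5]
Total JMP count: 2

2


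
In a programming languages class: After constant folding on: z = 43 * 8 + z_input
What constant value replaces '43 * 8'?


Identifying constant sub-expression:
  Original: z = 43 * 8 + z_input
  43 and 8 are both compile-time constants
  Evaluating: 43 * 8 = 344
  After folding: z = 344 + z_input

344


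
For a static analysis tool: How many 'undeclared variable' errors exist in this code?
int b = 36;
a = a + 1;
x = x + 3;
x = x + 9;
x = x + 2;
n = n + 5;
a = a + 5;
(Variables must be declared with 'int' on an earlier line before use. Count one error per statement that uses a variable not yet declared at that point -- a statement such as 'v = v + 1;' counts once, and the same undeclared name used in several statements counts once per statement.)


Scanning code line by line:
  Line 1: declare 'b' -> declared = ['b']
  Line 2: use 'a' -> ERROR (undeclared)
  Line 3: use 'x' -> ERROR (undeclared)
  Line 4: use 'x' -> ERROR (undeclared)
  Line 5: use 'x' -> ERROR (undeclared)
  Line 6: use 'n' -> ERROR (undeclared)
  Line 7: use 'a' -> ERROR (undeclared)
Total undeclared variable errors: 6

6


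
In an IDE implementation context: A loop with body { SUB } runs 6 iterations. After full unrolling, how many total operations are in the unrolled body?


Loop body operations: SUB (1 op per iteration)
Unrolling 6 iterations:
  Iteration 1: SUB (1 ops)
  Iteration 2: SUB (1 ops)
  Iteration 3: SUB (1 ops)
  Iteration 4: SUB (1 ops)
  Iteration 5: SUB (1 ops)
  Iteration 6: SUB (1 ops)
Total: 6 iterations * 1 ops/iter = 6 operations

6


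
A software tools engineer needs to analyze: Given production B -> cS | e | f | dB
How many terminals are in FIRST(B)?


Production: B -> cS | e | f | dB
Examining each alternative for leading terminals:
  B -> cS : first terminal = 'c'
  B -> e : first terminal = 'e'
  B -> f : first terminal = 'f'
  B -> dB : first terminal = 'd'
FIRST(B) = {c, d, e, f}
Count: 4

4


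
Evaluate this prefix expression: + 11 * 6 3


Parsing prefix expression: + 11 * 6 3
Step 1: Innermost operation '* 6 3'
  6 * 3 = 18
Step 2: Outer operation '+ 11 [18]'
  11 + 18 = 29

29


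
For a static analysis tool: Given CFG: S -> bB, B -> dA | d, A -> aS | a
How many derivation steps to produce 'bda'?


Grammar: S -> bB, B -> dA | d, A -> aS | a
Deriving 'bda':
Step 1: S -> bB => bB
Step 2: B -> dA => bdA
Step 3: A -> a => bda
Total derivation steps: 3

3


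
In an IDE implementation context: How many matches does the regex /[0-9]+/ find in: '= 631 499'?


Pattern: /[0-9]+/ (int literals)
Input: '= 631 499'
Scanning for matches:
  Match 1: '631'
  Match 2: '499'
Total matches: 2

2


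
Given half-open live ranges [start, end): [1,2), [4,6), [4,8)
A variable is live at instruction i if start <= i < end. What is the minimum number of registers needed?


Live ranges:
  Var0: [1, 2)
  Var1: [4, 6)
  Var2: [4, 8)
Sweep-line events (position, delta, active):
  pos=1 start -> active=1
  pos=2 end -> active=0
  pos=4 start -> active=1
  pos=4 start -> active=2
  pos=6 end -> active=1
  pos=8 end -> active=0
Maximum simultaneous active: 2
Minimum registers needed: 2

2


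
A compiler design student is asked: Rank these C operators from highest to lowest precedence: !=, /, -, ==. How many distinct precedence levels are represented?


Looking up precedence for each operator:
  != -> precedence 3
  / -> precedence 6
  - -> precedence 5
  == -> precedence 3
Sorted highest to lowest: /, -, !=, ==
Distinct precedence values: [6, 5, 3]
Number of distinct levels: 3

3


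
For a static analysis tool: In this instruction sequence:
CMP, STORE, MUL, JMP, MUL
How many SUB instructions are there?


Scanning instruction sequence for SUB:
  Position 1: CMP
  Position 2: STORE
  Position 3: MUL
  Position 4: JMP
  Position 5: MUL
Matches at positions: []
Total SUB count: 0

0


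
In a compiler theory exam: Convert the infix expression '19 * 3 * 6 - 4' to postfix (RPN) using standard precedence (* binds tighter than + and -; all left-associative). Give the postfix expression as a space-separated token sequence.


Applying the shunting-yard algorithm:
  Operand 19 -> output
  Push '*' onto operator stack -> op-stack: [*]
  Operand 3 -> output
  See '*' (prec 2); top '*' (prec 2) >= it -> pop '*' to output
  Push '*' onto operator stack -> op-stack: [*]
  Operand 6 -> output
  See '-' (prec 1); top '*' (prec 2) >= it -> pop '*' to output
  Push '-' onto operator stack -> op-stack: [-]
  Operand 4 -> output
  End of input: pop '-' to output
Postfix result: 19 3 * 6 * 4 -

19 3 * 6 * 4 -


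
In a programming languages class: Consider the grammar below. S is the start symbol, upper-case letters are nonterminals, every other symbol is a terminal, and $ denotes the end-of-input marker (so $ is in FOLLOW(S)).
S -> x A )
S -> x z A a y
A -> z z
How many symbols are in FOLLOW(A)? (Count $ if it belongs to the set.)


S is the start symbol and does not occur in any rule body, so FOLLOW(S) = {$}.
Examining every occurrence of A in a rule body:
  S -> x A ) : A is followed by terminal ')' -> add ')'
  S -> x z A a y : A is followed by terminal 'a' -> add 'a'
  A -> z z : A does not occur in the body -> contributes nothing
FOLLOW(A) = {), a}
Count: 2

2


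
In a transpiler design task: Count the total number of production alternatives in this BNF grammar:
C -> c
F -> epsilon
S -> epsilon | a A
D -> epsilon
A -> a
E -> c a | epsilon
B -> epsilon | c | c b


Counting alternatives per rule:
  C: 1 alternative(s)
  F: 1 alternative(s)
  S: 2 alternative(s)
  D: 1 alternative(s)
  A: 1 alternative(s)
  E: 2 alternative(s)
  B: 3 alternative(s)
Sum: 1 + 1 + 2 + 1 + 1 + 2 + 3 = 11

11


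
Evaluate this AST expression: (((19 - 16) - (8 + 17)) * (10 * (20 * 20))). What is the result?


Expression: (((19 - 16) - (8 + 17)) * (10 * (20 * 20)))
Evaluating step by step:
  19 - 16 = 3
  8 + 17 = 25
  3 - 25 = -22
  20 * 20 = 400
  10 * 400 = 4000
  -22 * 4000 = -88000
Result: -88000

-88000


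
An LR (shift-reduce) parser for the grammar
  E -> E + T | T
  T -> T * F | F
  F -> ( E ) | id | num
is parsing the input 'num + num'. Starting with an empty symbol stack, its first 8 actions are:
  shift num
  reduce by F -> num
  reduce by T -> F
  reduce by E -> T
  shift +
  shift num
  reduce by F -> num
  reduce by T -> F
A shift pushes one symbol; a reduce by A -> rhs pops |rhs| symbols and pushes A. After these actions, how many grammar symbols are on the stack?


Tracking the symbol stack through each action:
  Action 1: shift 'num' : push -> stack = [num] (size 1)
  Action 2: reduce by F -> num : pop 1, push F -> stack = [F] (size 1)
  Action 3: reduce by T -> F : pop 1, push T -> stack = [T] (size 1)
  Action 4: reduce by E -> T : pop 1, push E -> stack = [E] (size 1)
  Action 5: shift '+' : push -> stack = [E, +] (size 2)
  Action 6: shift 'num' : push -> stack = [E, +, num] (size 3)
  Action 7: reduce by F -> num : pop 1, push F -> stack = [E, +, F] (size 3)
  Action 8: reduce by T -> F : pop 1, push T -> stack = [E, +, T] (size 3)
Final stack size: 3

3


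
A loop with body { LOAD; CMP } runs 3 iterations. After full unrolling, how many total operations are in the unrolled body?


Loop body operations: LOAD, CMP (2 ops per iteration)
Unrolling 3 iterations:
  Iteration 1: LOAD, CMP (2 ops)
  Iteration 2: LOAD, CMP (2 ops)
  Iteration 3: LOAD, CMP (2 ops)
Total: 3 iterations * 2 ops/iter = 6 operations

6


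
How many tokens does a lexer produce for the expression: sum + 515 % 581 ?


Scanning 'sum + 515 % 581'
Token 1: 'sum' -> identifier
Token 2: '+' -> operator
Token 3: '515' -> integer_literal
Token 4: '%' -> operator
Token 5: '581' -> integer_literal
Total tokens: 5

5


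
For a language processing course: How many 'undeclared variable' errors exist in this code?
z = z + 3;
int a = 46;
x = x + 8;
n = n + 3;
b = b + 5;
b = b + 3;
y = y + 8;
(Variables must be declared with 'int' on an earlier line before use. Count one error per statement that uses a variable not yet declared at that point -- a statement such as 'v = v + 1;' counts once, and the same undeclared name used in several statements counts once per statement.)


Scanning code line by line:
  Line 1: use 'z' -> ERROR (undeclared)
  Line 2: declare 'a' -> declared = ['a']
  Line 3: use 'x' -> ERROR (undeclared)
  Line 4: use 'n' -> ERROR (undeclared)
  Line 5: use 'b' -> ERROR (undeclared)
  Line 6: use 'b' -> ERROR (undeclared)
  Line 7: use 'y' -> ERROR (undeclared)
Total undeclared variable errors: 6

6


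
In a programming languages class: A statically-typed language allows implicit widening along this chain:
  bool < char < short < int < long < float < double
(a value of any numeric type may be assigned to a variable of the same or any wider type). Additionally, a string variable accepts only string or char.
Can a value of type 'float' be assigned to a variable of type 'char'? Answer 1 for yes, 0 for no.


Target variable type: char
Source value type: float
Numeric ranks: float=5, char=1
Widening allowed iff rank(source) <= rank(target): 5 <= 1? No
Result: 0

0


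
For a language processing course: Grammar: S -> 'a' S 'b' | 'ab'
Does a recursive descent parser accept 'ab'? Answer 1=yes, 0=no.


Grammar accepts strings of the form a^n b^n (n >= 1)
Word: 'ab'
Counting: 1 a's and 1 b's
Check: 1 == 1? Yes
Derivation (S -> aSb applied 0 time(s), then S -> ab): S => ab
Accepted

1


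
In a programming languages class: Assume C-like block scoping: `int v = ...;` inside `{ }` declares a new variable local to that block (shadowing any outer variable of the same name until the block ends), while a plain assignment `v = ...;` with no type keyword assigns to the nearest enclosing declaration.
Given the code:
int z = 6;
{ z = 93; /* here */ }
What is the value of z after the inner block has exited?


Analyzing scoping rules:
Outer scope: declares z = 6
Inner block: 'z = 93;' has no type keyword, so it is an assignment to the outer z (no shadowing)
The assignment changed the outer variable itself, so the new value persists after the block -> 93
Result: 93

93


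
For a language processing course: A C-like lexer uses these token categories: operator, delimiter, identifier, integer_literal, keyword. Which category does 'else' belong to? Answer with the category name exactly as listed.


Token: 'else'
Checking categories:
  identifier: no
  integer_literal: no
  operator: no
  keyword: YES
  delimiter: no
Category: keyword

keyword


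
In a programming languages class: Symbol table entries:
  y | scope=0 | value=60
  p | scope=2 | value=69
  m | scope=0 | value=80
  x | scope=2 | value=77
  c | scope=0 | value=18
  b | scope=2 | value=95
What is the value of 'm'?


Searching symbol table for 'm':
  y | scope=0 | value=60
  p | scope=2 | value=69
  m | scope=0 | value=80 <- MATCH
  x | scope=2 | value=77
  c | scope=0 | value=18
  b | scope=2 | value=95
Found 'm' at scope 0 with value 80

80


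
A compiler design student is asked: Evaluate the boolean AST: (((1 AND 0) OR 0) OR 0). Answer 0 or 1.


Step 1: Evaluate inner node
  1 AND 0 = 0
Step 2: Evaluate next node
  0 OR 0 = 0
Step 3: Evaluate root node
  0 OR 0 = 0

0


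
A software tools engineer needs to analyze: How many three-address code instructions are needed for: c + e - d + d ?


Expression: c + e - d + d
Generating three-address code (respecting * over +/- precedence):
  Instruction 1: t1 = c + e
  Instruction 2: t2 = t1 - d
  Instruction 3: t3 = t2 + d
Total instructions: 3

3


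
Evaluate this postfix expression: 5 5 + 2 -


Processing tokens left to right:
Push 5, Push 5
Pop 5 and 5, compute 5 + 5 = 10, push 10
Push 2
Pop 10 and 2, compute 10 - 2 = 8, push 8
Stack result: 8

8


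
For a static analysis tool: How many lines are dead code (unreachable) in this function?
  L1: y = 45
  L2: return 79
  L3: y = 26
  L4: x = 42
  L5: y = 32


Analyzing control flow:
  L1: reachable (before return)
  L2: reachable (return statement)
  L3: DEAD (after return at L2)
  L4: DEAD (after return at L2)
  L5: DEAD (after return at L2)
Return at L2, total lines = 5
Dead lines: L3 through L5
Count: 3

3


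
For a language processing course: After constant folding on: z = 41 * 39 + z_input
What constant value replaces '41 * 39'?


Identifying constant sub-expression:
  Original: z = 41 * 39 + z_input
  41 and 39 are both compile-time constants
  Evaluating: 41 * 39 = 1599
  After folding: z = 1599 + z_input

1599


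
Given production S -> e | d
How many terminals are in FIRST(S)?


Production: S -> e | d
Examining each alternative for leading terminals:
  S -> e : first terminal = 'e'
  S -> d : first terminal = 'd'
FIRST(S) = {d, e}
Count: 2

2


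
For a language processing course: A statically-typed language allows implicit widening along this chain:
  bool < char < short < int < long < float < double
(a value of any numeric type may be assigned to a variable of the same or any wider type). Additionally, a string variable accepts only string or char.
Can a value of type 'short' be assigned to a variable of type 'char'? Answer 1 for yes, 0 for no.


Target variable type: char
Source value type: short
Numeric ranks: short=2, char=1
Widening allowed iff rank(source) <= rank(target): 2 <= 1? No
Result: 0

0


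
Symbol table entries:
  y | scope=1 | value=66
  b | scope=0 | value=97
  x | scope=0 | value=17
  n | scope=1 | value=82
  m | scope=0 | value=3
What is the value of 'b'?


Searching symbol table for 'b':
  y | scope=1 | value=66
  b | scope=0 | value=97 <- MATCH
  x | scope=0 | value=17
  n | scope=1 | value=82
  m | scope=0 | value=3
Found 'b' at scope 0 with value 97

97


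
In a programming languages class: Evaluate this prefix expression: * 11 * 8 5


Parsing prefix expression: * 11 * 8 5
Step 1: Innermost operation '* 8 5'
  8 * 5 = 40
Step 2: Outer operation '* 11 [40]'
  11 * 40 = 440

440


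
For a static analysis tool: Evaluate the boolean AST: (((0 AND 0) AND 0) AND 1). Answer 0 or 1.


Step 1: Evaluate inner node
  0 AND 0 = 0
Step 2: Evaluate next node
  0 AND 0 = 0
Step 3: Evaluate root node
  0 AND 1 = 0

0


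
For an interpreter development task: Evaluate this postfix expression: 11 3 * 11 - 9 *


Processing tokens left to right:
Push 11, Push 3
Pop 11 and 3, compute 11 * 3 = 33, push 33
Push 11
Pop 33 and 11, compute 33 - 11 = 22, push 22
Push 9
Pop 22 and 9, compute 22 * 9 = 198, push 198
Stack result: 198

198


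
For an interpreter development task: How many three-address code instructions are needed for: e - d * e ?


Expression: e - d * e
Generating three-address code (respecting * over +/- precedence):
  Instruction 1: t1 = d * e
  Instruction 2: t2 = e - t1
Total instructions: 2

2


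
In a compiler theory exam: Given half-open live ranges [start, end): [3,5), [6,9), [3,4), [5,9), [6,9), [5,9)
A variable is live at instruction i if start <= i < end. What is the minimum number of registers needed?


Live ranges:
  Var0: [3, 5)
  Var1: [6, 9)
  Var2: [3, 4)
  Var3: [5, 9)
  Var4: [6, 9)
  Var5: [5, 9)
Sweep-line events (position, delta, active):
  pos=3 start -> active=1
  pos=3 start -> active=2
  pos=4 end -> active=1
  pos=5 end -> active=0
  pos=5 start -> active=1
  pos=5 start -> active=2
  pos=6 start -> active=3
  pos=6 start -> active=4
  pos=9 end -> active=3
  pos=9 end -> active=2
  pos=9 end -> active=1
  pos=9 end -> active=0
Maximum simultaneous active: 4
Minimum registers needed: 4

4


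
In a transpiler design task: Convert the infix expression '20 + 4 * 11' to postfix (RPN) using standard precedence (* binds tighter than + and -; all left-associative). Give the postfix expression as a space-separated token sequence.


Applying the shunting-yard algorithm:
  Operand 20 -> output
  Push '+' onto operator stack -> op-stack: [+]
  Operand 4 -> output
  Push '*' onto operator stack -> op-stack: [+, *]
  Operand 11 -> output
  End of input: pop '*' to output
  End of input: pop '+' to output
Postfix result: 20 4 11 * +

20 4 11 * +


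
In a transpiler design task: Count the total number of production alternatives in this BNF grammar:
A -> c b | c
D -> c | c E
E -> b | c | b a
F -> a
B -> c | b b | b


Counting alternatives per rule:
  A: 2 alternative(s)
  D: 2 alternative(s)
  E: 3 alternative(s)
  F: 1 alternative(s)
  B: 3 alternative(s)
Sum: 2 + 2 + 3 + 1 + 3 = 11

11


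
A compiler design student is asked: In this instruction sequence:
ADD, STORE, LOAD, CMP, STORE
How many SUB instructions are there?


Scanning instruction sequence for SUB:
  Position 1: ADD
  Position 2: STORE
  Position 3: LOAD
  Position 4: CMP
  Position 5: STORE
Matches at positions: []
Total SUB count: 0

0


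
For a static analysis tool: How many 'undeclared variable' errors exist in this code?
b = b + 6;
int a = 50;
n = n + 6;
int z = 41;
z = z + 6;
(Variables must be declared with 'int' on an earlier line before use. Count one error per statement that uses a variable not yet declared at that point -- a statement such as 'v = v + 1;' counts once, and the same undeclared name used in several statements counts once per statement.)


Scanning code line by line:
  Line 1: use 'b' -> ERROR (undeclared)
  Line 2: declare 'a' -> declared = ['a']
  Line 3: use 'n' -> ERROR (undeclared)
  Line 4: declare 'z' -> declared = ['a', 'z']
  Line 5: use 'z' -> OK (declared)
Total undeclared variable errors: 2

2


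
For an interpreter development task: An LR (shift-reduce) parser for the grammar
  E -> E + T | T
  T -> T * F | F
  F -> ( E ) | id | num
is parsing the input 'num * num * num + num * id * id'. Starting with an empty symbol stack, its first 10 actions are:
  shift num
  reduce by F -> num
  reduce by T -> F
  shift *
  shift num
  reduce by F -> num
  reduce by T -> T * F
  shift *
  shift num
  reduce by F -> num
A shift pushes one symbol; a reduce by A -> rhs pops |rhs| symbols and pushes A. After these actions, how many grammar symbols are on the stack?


Tracking the symbol stack through each action:
  Action 1: shift 'num' : push -> stack = [num] (size 1)
  Action 2: reduce by F -> num : pop 1, push F -> stack = [F] (size 1)
  Action 3: reduce by T -> F : pop 1, push T -> stack = [T] (size 1)
  Action 4: shift '*' : push -> stack = [T, *] (size 2)
  Action 5: shift 'num' : push -> stack = [T, *, num] (size 3)
  Action 6: reduce by F -> num : pop 1, push F -> stack = [T, *, F] (size 3)
  Action 7: reduce by T -> T * F : pop 3, push T -> stack = [T] (size 1)
  Action 8: shift '*' : push -> stack = [T, *] (size 2)
  Action 9: shift 'num' : push -> stack = [T, *, num] (size 3)
  Action 10: reduce by F -> num : pop 1, push F -> stack = [T, *, F] (size 3)
Final stack size: 3

3


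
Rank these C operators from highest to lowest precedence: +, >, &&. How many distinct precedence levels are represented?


Looking up precedence for each operator:
  + -> precedence 5
  > -> precedence 4
  && -> precedence 2
Sorted highest to lowest: +, >, &&
Distinct precedence values: [5, 4, 2]
Number of distinct levels: 3

3


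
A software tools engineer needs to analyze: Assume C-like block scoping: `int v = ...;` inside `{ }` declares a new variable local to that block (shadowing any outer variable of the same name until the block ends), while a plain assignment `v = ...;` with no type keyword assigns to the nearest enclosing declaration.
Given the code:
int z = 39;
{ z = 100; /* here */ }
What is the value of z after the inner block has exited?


Analyzing scoping rules:
Outer scope: declares z = 39
Inner block: 'z = 100;' has no type keyword, so it is an assignment to the outer z (no shadowing)
The assignment changed the outer variable itself, so the new value persists after the block -> 100
Result: 100

100
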